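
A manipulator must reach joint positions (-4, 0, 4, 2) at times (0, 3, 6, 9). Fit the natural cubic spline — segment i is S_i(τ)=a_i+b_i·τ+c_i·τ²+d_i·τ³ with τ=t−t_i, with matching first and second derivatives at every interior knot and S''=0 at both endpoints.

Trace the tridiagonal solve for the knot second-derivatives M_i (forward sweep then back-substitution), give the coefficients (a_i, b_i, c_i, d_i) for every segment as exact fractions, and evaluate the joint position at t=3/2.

  seg 0: a=-4 b=6/5 c=0 d=2/135
  seg 1: a=0 b=8/5 c=2/15 d=-2/27
  seg 2: a=4 b=2/5 c=-8/15 d=8/135
S(3/2) = -43/20

Δ: Δ0=4/3, Δ1=4/3, Δ2=-2/3
row 1: diag=12, rhs=0; c'=1/4, d'=0
row 2: denom=12−3·1/4=45/4; d'=(-12−3·0)/(45/4)=-16/15
back: M2=-16/15
back: M1=0−1/4·-16/15=4/15
M: M0=0, M1=4/15, M2=-16/15, M3=0
seg 0: a=-4, c=M0/2=0, d=(M1−M0)/(6·3)=2/135, b=Δ0−h0·(2M0+M1)/6=6/5
seg 1: a=0, c=M1/2=2/15, d=(M2−M1)/(6·3)=-2/27, b=Δ1−h1·(2M1+M2)/6=8/5
seg 2: a=4, c=M2/2=-8/15, d=(M3−M2)/(6·3)=8/135, b=Δ2−h2·(2M2+M3)/6=2/5
t_q=3/2 → seg 0, τ=3/2; S=-4+6/5·τ+0·τ²+2/135·τ³=-43/20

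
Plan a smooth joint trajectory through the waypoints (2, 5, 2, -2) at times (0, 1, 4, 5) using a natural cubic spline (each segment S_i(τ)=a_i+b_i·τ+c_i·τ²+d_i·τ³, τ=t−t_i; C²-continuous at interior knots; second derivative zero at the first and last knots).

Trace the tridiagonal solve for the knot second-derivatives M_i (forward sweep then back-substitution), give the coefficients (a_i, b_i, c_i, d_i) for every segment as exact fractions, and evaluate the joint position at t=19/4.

Δ: Δ0=3, Δ1=-1, Δ2=-4
row 1: diag=8, rhs=-24; c'=3/8, d'=-3
row 2: denom=8−3·3/8=55/8; d'=(-18−3·-3)/(55/8)=-72/55
back: M2=-72/55
back: M1=-3−3/8·-72/55=-138/55
M: M0=0, M1=-138/55, M2=-72/55, M3=0
seg 0: a=2, c=M0/2=0, d=(M1−M0)/(6·1)=-23/55, b=Δ0−h0·(2M0+M1)/6=188/55
seg 1: a=5, c=M1/2=-69/55, d=(M2−M1)/(6·3)=1/15, b=Δ1−h1·(2M1+M2)/6=119/55
seg 2: a=2, c=M2/2=-36/55, d=(M3−M2)/(6·1)=12/55, b=Δ2−h2·(2M2+M3)/6=-196/55
t_q=19/4 → seg 2, τ=3/4; S=2+-196/55·τ+-36/55·τ²+12/55·τ³=-167/176

  seg 0: a=2 b=188/55 c=0 d=-23/55
  seg 1: a=5 b=119/55 c=-69/55 d=1/15
  seg 2: a=2 b=-196/55 c=-36/55 d=12/55
S(19/4) = -167/176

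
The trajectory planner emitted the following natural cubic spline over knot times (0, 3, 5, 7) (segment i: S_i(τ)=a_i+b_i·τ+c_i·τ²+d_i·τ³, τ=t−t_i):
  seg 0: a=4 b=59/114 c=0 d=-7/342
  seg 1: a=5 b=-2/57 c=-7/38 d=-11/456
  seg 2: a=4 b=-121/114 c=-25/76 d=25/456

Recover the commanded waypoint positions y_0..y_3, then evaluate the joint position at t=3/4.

y_0 = S_0(0) = a_0 = 4
y_1 = S_1(0) = a_1 = 5
y_2 = S_2(0) = a_2 = 4
y_3 = S_2(2) = 1
t_q=3/4 is in segment 0 (τ=3/4); S_0(τ)=10651/2432

y_0=4 y_1=5 y_2=4 y_3=1
S(3/4) = 10651/2432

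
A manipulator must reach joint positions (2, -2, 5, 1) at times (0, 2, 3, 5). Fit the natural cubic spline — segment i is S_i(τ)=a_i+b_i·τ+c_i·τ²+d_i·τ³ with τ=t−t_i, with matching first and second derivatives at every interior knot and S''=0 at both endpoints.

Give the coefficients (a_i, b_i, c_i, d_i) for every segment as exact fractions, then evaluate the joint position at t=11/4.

Δ: Δ0=-2, Δ1=7, Δ2=-2
row 1: diag=6, rhs=54; c'=1/6, d'=9
row 2: denom=6−1·1/6=35/6; d'=(-54−1·9)/(35/6)=-54/5
back: M2=-54/5
back: M1=9−1/6·-54/5=54/5
M: M0=0, M1=54/5, M2=-54/5, M3=0
seg 0: a=2, c=M0/2=0, d=(M1−M0)/(6·2)=9/10, b=Δ0−h0·(2M0+M1)/6=-28/5
seg 1: a=-2, c=M1/2=27/5, d=(M2−M1)/(6·1)=-18/5, b=Δ1−h1·(2M1+M2)/6=26/5
seg 2: a=5, c=M2/2=-27/5, d=(M3−M2)/(6·2)=9/10, b=Δ2−h2·(2M2+M3)/6=26/5
t_q=11/4 → seg 1, τ=3/4; S=-2+26/5·τ+27/5·τ²+-18/5·τ³=547/160

  seg 0: a=2 b=-28/5 c=0 d=9/10
  seg 1: a=-2 b=26/5 c=27/5 d=-18/5
  seg 2: a=5 b=26/5 c=-27/5 d=9/10
S(11/4) = 547/160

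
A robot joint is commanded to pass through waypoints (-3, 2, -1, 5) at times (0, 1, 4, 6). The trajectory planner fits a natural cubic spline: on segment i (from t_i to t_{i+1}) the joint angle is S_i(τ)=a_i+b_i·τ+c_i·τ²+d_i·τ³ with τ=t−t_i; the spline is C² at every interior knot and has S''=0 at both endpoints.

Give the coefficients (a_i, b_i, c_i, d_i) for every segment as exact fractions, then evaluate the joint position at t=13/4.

Δ: Δ0=5, Δ1=-1, Δ2=3
row 1: diag=8, rhs=-36; c'=3/8, d'=-9/2
row 2: denom=10−3·3/8=71/8; d'=(24−3·-9/2)/(71/8)=300/71
back: M2=300/71
back: M1=-9/2−3/8·300/71=-432/71
M: M0=0, M1=-432/71, M2=300/71, M3=0
seg 0: a=-3, c=M0/2=0, d=(M1−M0)/(6·1)=-72/71, b=Δ0−h0·(2M0+M1)/6=427/71
seg 1: a=2, c=M1/2=-216/71, d=(M2−M1)/(6·3)=122/213, b=Δ1−h1·(2M1+M2)/6=211/71
seg 2: a=-1, c=M2/2=150/71, d=(M3−M2)/(6·2)=-25/71, b=Δ2−h2·(2M2+M3)/6=13/71
t_q=13/4 → seg 1, τ=9/4; S=2+211/71·τ+-216/71·τ²+122/213·τ³=-433/2272

  seg 0: a=-3 b=427/71 c=0 d=-72/71
  seg 1: a=2 b=211/71 c=-216/71 d=122/213
  seg 2: a=-1 b=13/71 c=150/71 d=-25/71
S(13/4) = -433/2272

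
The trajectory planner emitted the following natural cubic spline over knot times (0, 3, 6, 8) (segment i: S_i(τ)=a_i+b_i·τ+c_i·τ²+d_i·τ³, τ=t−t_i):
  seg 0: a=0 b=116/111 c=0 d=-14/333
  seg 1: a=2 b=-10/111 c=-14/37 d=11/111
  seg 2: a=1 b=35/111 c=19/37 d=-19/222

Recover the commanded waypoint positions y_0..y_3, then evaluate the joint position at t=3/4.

y_0 = S_0(0) = a_0 = 0
y_1 = S_1(0) = a_1 = 2
y_2 = S_2(0) = a_2 = 1
y_3 = S_2(2) = 3
t_q=3/4 is in segment 0 (τ=3/4); S_0(τ)=907/1184

y_0=0 y_1=2 y_2=1 y_3=3
S(3/4) = 907/1184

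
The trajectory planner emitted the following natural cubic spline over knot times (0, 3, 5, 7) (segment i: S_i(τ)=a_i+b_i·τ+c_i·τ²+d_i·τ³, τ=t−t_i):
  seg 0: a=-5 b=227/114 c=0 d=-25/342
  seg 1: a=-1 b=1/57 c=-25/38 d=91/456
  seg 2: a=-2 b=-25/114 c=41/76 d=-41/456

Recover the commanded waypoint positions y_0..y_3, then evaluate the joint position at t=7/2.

y_0 = S_0(0) = a_0 = -5
y_1 = S_1(0) = a_1 = -1
y_2 = S_2(0) = a_2 = -2
y_3 = S_2(2) = -1
t_q=7/2 is in segment 1 (τ=1/2); S_1(τ)=-1375/1216

y_0=-5 y_1=-1 y_2=-2 y_3=-1
S(7/2) = -1375/1216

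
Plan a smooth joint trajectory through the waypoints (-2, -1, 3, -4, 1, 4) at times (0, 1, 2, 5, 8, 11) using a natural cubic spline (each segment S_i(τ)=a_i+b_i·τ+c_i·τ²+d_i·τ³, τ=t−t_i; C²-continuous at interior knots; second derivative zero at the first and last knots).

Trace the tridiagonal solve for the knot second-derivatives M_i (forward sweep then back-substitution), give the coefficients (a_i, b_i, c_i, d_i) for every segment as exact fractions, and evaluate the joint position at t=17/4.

  seg 0: a=-2 b=-56/1251 c=0 d=1307/1251
  seg 1: a=-1 b=3865/1251 c=1307/417 d=-2782/1251
  seg 2: a=3 b=3361/1251 c=-1475/417 d=6995/11259
  seg 3: a=-4 b=-2204/1251 c=2570/1251 d=-3421/11259
  seg 4: a=1 b=2953/1251 c=-851/1251 d=851/11259
S(17/4) = -15881/8896

Δ: Δ0=1, Δ1=4, Δ2=-7/3, Δ3=5/3, Δ4=1
row 1: diag=4, rhs=18; c'=1/4, d'=9/2
row 2: denom=8−1·1/4=31/4; d'=(-38−1·9/2)/(31/4)=-170/31
row 3: denom=12−3·12/31=336/31; d'=(24−3·-170/31)/(336/31)=209/56
row 4: denom=12−3·31/112=1251/112; d'=(-4−3·209/56)/(1251/112)=-1702/1251
back: M4=-1702/1251
back: M3=209/56−31/112·-1702/1251=5140/1251
back: M2=-170/31−12/31·5140/1251=-2950/417
back: M1=9/2−1/4·-2950/417=2614/417
M: M0=0, M1=2614/417, M2=-2950/417, M3=5140/1251, M4=-1702/1251, M5=0
seg 0: a=-2, c=M0/2=0, d=(M1−M0)/(6·1)=1307/1251, b=Δ0−h0·(2M0+M1)/6=-56/1251
seg 1: a=-1, c=M1/2=1307/417, d=(M2−M1)/(6·1)=-2782/1251, b=Δ1−h1·(2M1+M2)/6=3865/1251
seg 2: a=3, c=M2/2=-1475/417, d=(M3−M2)/(6·3)=6995/11259, b=Δ2−h2·(2M2+M3)/6=3361/1251
seg 3: a=-4, c=M3/2=2570/1251, d=(M4−M3)/(6·3)=-3421/11259, b=Δ3−h3·(2M3+M4)/6=-2204/1251
seg 4: a=1, c=M4/2=-851/1251, d=(M5−M4)/(6·3)=851/11259, b=Δ4−h4·(2M4+M5)/6=2953/1251
t_q=17/4 → seg 2, τ=9/4; S=3+3361/1251·τ+-1475/417·τ²+6995/11259·τ³=-15881/8896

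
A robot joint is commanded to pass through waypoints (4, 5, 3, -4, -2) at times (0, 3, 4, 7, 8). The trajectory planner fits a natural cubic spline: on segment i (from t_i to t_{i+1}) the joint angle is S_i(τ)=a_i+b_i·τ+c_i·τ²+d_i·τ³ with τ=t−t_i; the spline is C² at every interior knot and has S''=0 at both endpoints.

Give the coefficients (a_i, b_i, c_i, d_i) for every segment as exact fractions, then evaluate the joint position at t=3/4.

Δ: Δ0=1/3, Δ1=-2, Δ2=-7/3, Δ3=2
row 1: diag=8, rhs=-14; c'=1/8, d'=-7/4
row 2: denom=8−1·1/8=63/8; d'=(-2−1·-7/4)/(63/8)=-2/63
row 3: denom=8−3·8/21=48/7; d'=(26−3·-2/63)/(48/7)=137/36
back: M3=137/36
back: M2=-2/63−8/21·137/36=-40/27
back: M1=-7/4−1/8·-40/27=-169/108
M: M0=0, M1=-169/108, M2=-40/27, M3=137/36, M4=0
seg 0: a=4, c=M0/2=0, d=(M1−M0)/(6·3)=-169/1944, b=Δ0−h0·(2M0+M1)/6=241/216
seg 1: a=5, c=M1/2=-169/216, d=(M2−M1)/(6·1)=1/72, b=Δ1−h1·(2M1+M2)/6=-133/108
seg 2: a=3, c=M2/2=-20/27, d=(M3−M2)/(6·3)=571/1944, b=Δ2−h2·(2M2+M3)/6=-595/216
seg 3: a=-4, c=M3/2=137/72, d=(M4−M3)/(6·1)=-137/216, b=Δ3−h3·(2M3+M4)/6=79/108
t_q=3/4 → seg 0, τ=3/4; S=4+241/216·τ+0·τ²+-169/1944·τ³=7373/1536

  seg 0: a=4 b=241/216 c=0 d=-169/1944
  seg 1: a=5 b=-133/108 c=-169/216 d=1/72
  seg 2: a=3 b=-595/216 c=-20/27 d=571/1944
  seg 3: a=-4 b=79/108 c=137/72 d=-137/216
S(3/4) = 7373/1536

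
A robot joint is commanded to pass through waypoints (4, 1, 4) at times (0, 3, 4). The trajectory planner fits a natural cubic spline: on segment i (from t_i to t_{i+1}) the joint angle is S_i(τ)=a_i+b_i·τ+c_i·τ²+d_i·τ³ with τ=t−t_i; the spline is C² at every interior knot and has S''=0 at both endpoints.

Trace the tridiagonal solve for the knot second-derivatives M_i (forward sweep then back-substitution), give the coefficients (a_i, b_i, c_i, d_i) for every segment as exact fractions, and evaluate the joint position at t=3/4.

  seg 0: a=4 b=-5/2 c=0 d=1/6
  seg 1: a=1 b=2 c=3/2 d=-1/2
S(3/4) = 281/128

Δ: Δ0=-1, Δ1=3
row 1: diag=8, rhs=24; c'=1/8, d'=3
back: M1=3
M: M0=0, M1=3, M2=0
seg 0: a=4, c=M0/2=0, d=(M1−M0)/(6·3)=1/6, b=Δ0−h0·(2M0+M1)/6=-5/2
seg 1: a=1, c=M1/2=3/2, d=(M2−M1)/(6·1)=-1/2, b=Δ1−h1·(2M1+M2)/6=2
t_q=3/4 → seg 0, τ=3/4; S=4+-5/2·τ+0·τ²+1/6·τ³=281/128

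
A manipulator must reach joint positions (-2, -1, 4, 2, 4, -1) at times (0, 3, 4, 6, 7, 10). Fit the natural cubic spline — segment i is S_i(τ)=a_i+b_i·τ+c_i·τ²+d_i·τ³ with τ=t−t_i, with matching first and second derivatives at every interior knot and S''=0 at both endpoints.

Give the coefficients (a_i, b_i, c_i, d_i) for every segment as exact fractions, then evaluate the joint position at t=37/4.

  seg 0: a=-2 b=-429/217 c=0 d=1504/5859
  seg 1: a=-1 b=1075/217 c=1504/651 d=-1474/651
  seg 2: a=4 b=1811/651 c=-2918/651 d=241/186
  seg 3: a=2 b=87/217 c=2143/651 d=-1102/651
  seg 4: a=4 b=1241/651 c=-1163/651 d=1163/5859
S(37/4) = 20917/13888

Δ: Δ0=1/3, Δ1=5, Δ2=-1, Δ3=2, Δ4=-5/3
row 1: diag=8, rhs=28; c'=1/8, d'=7/2
row 2: denom=6−1·1/8=47/8; d'=(-36−1·7/2)/(47/8)=-316/47
row 3: denom=6−2·16/47=250/47; d'=(18−2·-316/47)/(250/47)=739/125
row 4: denom=8−1·47/250=1953/250; d'=(-22−1·739/125)/(1953/250)=-2326/651
back: M4=-2326/651
back: M3=739/125−47/250·-2326/651=4286/651
back: M2=-316/47−16/47·4286/651=-5836/651
back: M1=7/2−1/8·-5836/651=3008/651
M: M0=0, M1=3008/651, M2=-5836/651, M3=4286/651, M4=-2326/651, M5=0
seg 0: a=-2, c=M0/2=0, d=(M1−M0)/(6·3)=1504/5859, b=Δ0−h0·(2M0+M1)/6=-429/217
seg 1: a=-1, c=M1/2=1504/651, d=(M2−M1)/(6·1)=-1474/651, b=Δ1−h1·(2M1+M2)/6=1075/217
seg 2: a=4, c=M2/2=-2918/651, d=(M3−M2)/(6·2)=241/186, b=Δ2−h2·(2M2+M3)/6=1811/651
seg 3: a=2, c=M3/2=2143/651, d=(M4−M3)/(6·1)=-1102/651, b=Δ3−h3·(2M3+M4)/6=87/217
seg 4: a=4, c=M4/2=-1163/651, d=(M5−M4)/(6·3)=1163/5859, b=Δ4−h4·(2M4+M5)/6=1241/651
t_q=37/4 → seg 4, τ=9/4; S=4+1241/651·τ+-1163/651·τ²+1163/5859·τ³=20917/13888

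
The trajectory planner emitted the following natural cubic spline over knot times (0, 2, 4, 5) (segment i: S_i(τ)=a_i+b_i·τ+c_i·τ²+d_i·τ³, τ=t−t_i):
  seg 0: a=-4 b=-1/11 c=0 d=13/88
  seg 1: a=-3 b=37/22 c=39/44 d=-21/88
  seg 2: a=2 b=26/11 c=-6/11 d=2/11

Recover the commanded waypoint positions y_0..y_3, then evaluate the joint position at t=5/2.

y_0=-4 y_1=-3 y_2=2 y_3=4
S(5/2) = -1385/704

y_0 = S_0(0) = a_0 = -4
y_1 = S_1(0) = a_1 = -3
y_2 = S_2(0) = a_2 = 2
y_3 = S_2(1) = 4
t_q=5/2 is in segment 1 (τ=1/2); S_1(τ)=-1385/704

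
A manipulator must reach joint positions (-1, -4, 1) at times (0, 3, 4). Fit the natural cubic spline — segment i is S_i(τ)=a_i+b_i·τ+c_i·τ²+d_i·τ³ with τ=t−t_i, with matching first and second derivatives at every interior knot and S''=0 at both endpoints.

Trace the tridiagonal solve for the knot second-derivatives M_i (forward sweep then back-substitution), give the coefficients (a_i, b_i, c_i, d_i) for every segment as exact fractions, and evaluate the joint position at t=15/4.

Δ: Δ0=-1, Δ1=5
row 1: diag=8, rhs=36; c'=1/8, d'=9/2
back: M1=9/2
M: M0=0, M1=9/2, M2=0
seg 0: a=-1, c=M0/2=0, d=(M1−M0)/(6·3)=1/4, b=Δ0−h0·(2M0+M1)/6=-13/4
seg 1: a=-4, c=M1/2=9/4, d=(M2−M1)/(6·1)=-3/4, b=Δ1−h1·(2M1+M2)/6=7/2
t_q=15/4 → seg 1, τ=3/4; S=-4+7/2·τ+9/4·τ²+-3/4·τ³=-109/256

  seg 0: a=-1 b=-13/4 c=0 d=1/4
  seg 1: a=-4 b=7/2 c=9/4 d=-3/4
S(15/4) = -109/256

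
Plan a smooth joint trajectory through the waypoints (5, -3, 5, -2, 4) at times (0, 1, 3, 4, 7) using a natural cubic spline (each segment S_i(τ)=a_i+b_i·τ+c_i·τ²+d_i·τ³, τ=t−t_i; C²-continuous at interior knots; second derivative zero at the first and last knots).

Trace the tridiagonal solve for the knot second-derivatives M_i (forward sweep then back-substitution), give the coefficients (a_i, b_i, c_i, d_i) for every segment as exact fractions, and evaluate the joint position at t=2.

Δ: Δ0=-8, Δ1=4, Δ2=-7, Δ3=2
row 1: diag=6, rhs=72; c'=1/3, d'=12
row 2: denom=6−2·1/3=16/3; d'=(-66−2·12)/(16/3)=-135/8
row 3: denom=8−1·3/16=125/16; d'=(54−1·-135/8)/(125/16)=1134/125
back: M3=1134/125
back: M2=-135/8−3/16·1134/125=-2322/125
back: M1=12−1/3·-2322/125=2274/125
M: M0=0, M1=2274/125, M2=-2322/125, M3=1134/125, M4=0
seg 0: a=5, c=M0/2=0, d=(M1−M0)/(6·1)=379/125, b=Δ0−h0·(2M0+M1)/6=-1379/125
seg 1: a=-3, c=M1/2=1137/125, d=(M2−M1)/(6·2)=-383/125, b=Δ1−h1·(2M1+M2)/6=-242/125
seg 2: a=5, c=M2/2=-1161/125, d=(M3−M2)/(6·1)=576/125, b=Δ2−h2·(2M2+M3)/6=-58/25
seg 3: a=-2, c=M3/2=567/125, d=(M4−M3)/(6·3)=-63/125, b=Δ3−h3·(2M3+M4)/6=-884/125
t_q=2 → seg 1, τ=1; S=-3+-242/125·τ+1137/125·τ²+-383/125·τ³=137/125

  seg 0: a=5 b=-1379/125 c=0 d=379/125
  seg 1: a=-3 b=-242/125 c=1137/125 d=-383/125
  seg 2: a=5 b=-58/25 c=-1161/125 d=576/125
  seg 3: a=-2 b=-884/125 c=567/125 d=-63/125
S(2) = 137/125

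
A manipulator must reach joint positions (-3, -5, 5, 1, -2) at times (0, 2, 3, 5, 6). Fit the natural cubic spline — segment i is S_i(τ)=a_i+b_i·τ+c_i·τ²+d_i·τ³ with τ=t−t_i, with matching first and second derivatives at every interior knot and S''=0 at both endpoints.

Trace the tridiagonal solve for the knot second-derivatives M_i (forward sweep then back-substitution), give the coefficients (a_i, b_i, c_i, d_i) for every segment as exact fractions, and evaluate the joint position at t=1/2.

  seg 0: a=-3 b=-515/93 c=0 d=211/186
  seg 1: a=-5 b=751/93 c=211/31 d=-454/93
  seg 2: a=5 b=655/93 c=-243/31 d=617/372
  seg 3: a=1 b=-410/93 c=131/62 d=-131/186
S(1/2) = -2791/496

Δ: Δ0=-1, Δ1=10, Δ2=-2, Δ3=-3
row 1: diag=6, rhs=66; c'=1/6, d'=11
row 2: denom=6−1·1/6=35/6; d'=(-72−1·11)/(35/6)=-498/35
row 3: denom=6−2·12/35=186/35; d'=(-6−2·-498/35)/(186/35)=131/31
back: M3=131/31
back: M2=-498/35−12/35·131/31=-486/31
back: M1=11−1/6·-486/31=422/31
M: M0=0, M1=422/31, M2=-486/31, M3=131/31, M4=0
seg 0: a=-3, c=M0/2=0, d=(M1−M0)/(6·2)=211/186, b=Δ0−h0·(2M0+M1)/6=-515/93
seg 1: a=-5, c=M1/2=211/31, d=(M2−M1)/(6·1)=-454/93, b=Δ1−h1·(2M1+M2)/6=751/93
seg 2: a=5, c=M2/2=-243/31, d=(M3−M2)/(6·2)=617/372, b=Δ2−h2·(2M2+M3)/6=655/93
seg 3: a=1, c=M3/2=131/62, d=(M4−M3)/(6·1)=-131/186, b=Δ3−h3·(2M3+M4)/6=-410/93
t_q=1/2 → seg 0, τ=1/2; S=-3+-515/93·τ+0·τ²+211/186·τ³=-2791/496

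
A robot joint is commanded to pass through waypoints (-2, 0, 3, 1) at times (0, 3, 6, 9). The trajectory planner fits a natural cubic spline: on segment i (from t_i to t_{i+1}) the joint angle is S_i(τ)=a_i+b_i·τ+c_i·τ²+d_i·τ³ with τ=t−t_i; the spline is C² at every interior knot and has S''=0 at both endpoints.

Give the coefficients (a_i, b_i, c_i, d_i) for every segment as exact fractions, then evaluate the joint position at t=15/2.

Δ: Δ0=2/3, Δ1=1, Δ2=-2/3
row 1: diag=12, rhs=2; c'=1/4, d'=1/6
row 2: denom=12−3·1/4=45/4; d'=(-10−3·1/6)/(45/4)=-14/15
back: M2=-14/15
back: M1=1/6−1/4·-14/15=2/5
M: M0=0, M1=2/5, M2=-14/15, M3=0
seg 0: a=-2, c=M0/2=0, d=(M1−M0)/(6·3)=1/45, b=Δ0−h0·(2M0+M1)/6=7/15
seg 1: a=0, c=M1/2=1/5, d=(M2−M1)/(6·3)=-2/27, b=Δ1−h1·(2M1+M2)/6=16/15
seg 2: a=3, c=M2/2=-7/15, d=(M3−M2)/(6·3)=7/135, b=Δ2−h2·(2M2+M3)/6=4/15
t_q=15/2 → seg 2, τ=3/2; S=3+4/15·τ+-7/15·τ²+7/135·τ³=101/40

  seg 0: a=-2 b=7/15 c=0 d=1/45
  seg 1: a=0 b=16/15 c=1/5 d=-2/27
  seg 2: a=3 b=4/15 c=-7/15 d=7/135
S(15/2) = 101/40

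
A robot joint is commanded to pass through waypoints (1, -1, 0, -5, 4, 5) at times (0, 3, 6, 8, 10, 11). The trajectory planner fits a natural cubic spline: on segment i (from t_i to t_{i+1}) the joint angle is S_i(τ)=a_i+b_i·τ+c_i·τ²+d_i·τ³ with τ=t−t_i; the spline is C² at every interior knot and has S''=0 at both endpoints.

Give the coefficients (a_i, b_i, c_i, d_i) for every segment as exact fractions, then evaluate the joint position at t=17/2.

  seg 0: a=1 b=-1579/1149 c=0 d=271/3447
  seg 1: a=-1 b=860/1149 c=271/383 d=-108/383
  seg 2: a=0 b=-3010/1149 c=-701/383 d=8687/9192
  seg 3: a=-5 b=3217/2298 c=5883/1532 d=-10525/9192
  seg 4: a=4 b=3470/1149 c=-2321/766 d=2321/2298
S(17/2) = -85379/24512

Δ: Δ0=-2/3, Δ1=1/3, Δ2=-5/2, Δ3=9/2, Δ4=1
row 1: diag=12, rhs=6; c'=1/4, d'=1/2
row 2: denom=10−3·1/4=37/4; d'=(-17−3·1/2)/(37/4)=-2
row 3: denom=8−2·8/37=280/37; d'=(42−2·-2)/(280/37)=851/140
row 4: denom=6−2·37/140=383/70; d'=(-21−2·851/140)/(383/70)=-2321/383
back: M4=-2321/383
back: M3=851/140−37/140·-2321/383=5883/766
back: M2=-2−8/37·5883/766=-1402/383
back: M1=1/2−1/4·-1402/383=542/383
M: M0=0, M1=542/383, M2=-1402/383, M3=5883/766, M4=-2321/383, M5=0
seg 0: a=1, c=M0/2=0, d=(M1−M0)/(6·3)=271/3447, b=Δ0−h0·(2M0+M1)/6=-1579/1149
seg 1: a=-1, c=M1/2=271/383, d=(M2−M1)/(6·3)=-108/383, b=Δ1−h1·(2M1+M2)/6=860/1149
seg 2: a=0, c=M2/2=-701/383, d=(M3−M2)/(6·2)=8687/9192, b=Δ2−h2·(2M2+M3)/6=-3010/1149
seg 3: a=-5, c=M3/2=5883/1532, d=(M4−M3)/(6·2)=-10525/9192, b=Δ3−h3·(2M3+M4)/6=3217/2298
seg 4: a=4, c=M4/2=-2321/766, d=(M5−M4)/(6·1)=2321/2298, b=Δ4−h4·(2M4+M5)/6=3470/1149
t_q=17/2 → seg 3, τ=1/2; S=-5+3217/2298·τ+5883/1532·τ²+-10525/9192·τ³=-85379/24512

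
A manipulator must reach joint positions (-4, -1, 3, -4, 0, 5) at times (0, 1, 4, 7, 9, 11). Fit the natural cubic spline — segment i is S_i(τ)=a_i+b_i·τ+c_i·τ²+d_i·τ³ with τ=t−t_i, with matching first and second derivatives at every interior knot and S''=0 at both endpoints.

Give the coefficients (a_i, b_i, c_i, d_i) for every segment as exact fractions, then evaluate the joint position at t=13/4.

  seg 0: a=-4 b=6123/2012 c=0 d=-87/2012
  seg 1: a=-1 b=2931/1006 c=-261/2012 d=-7189/54324
  seg 2: a=3 b=-2893/2012 c=-1993/1509 d=18511/54324
  seg 3: a=-4 b=-163/1006 c=3513/2012 d=-669/2012
  seg 4: a=0 b=2849/1006 c=-501/2012 d=167/4024
S(13/4) = 436693/128768

Δ: Δ0=3, Δ1=4/3, Δ2=-7/3, Δ3=2, Δ4=5/2
row 1: diag=8, rhs=-10; c'=3/8, d'=-5/4
row 2: denom=12−3·3/8=87/8; d'=(-22−3·-5/4)/(87/8)=-146/87
row 3: denom=10−3·8/29=266/29; d'=(26−3·-146/87)/(266/29)=450/133
row 4: denom=8−2·29/133=1006/133; d'=(3−2·450/133)/(1006/133)=-501/1006
back: M4=-501/1006
back: M3=450/133−29/133·-501/1006=3513/1006
back: M2=-146/87−8/29·3513/1006=-3986/1509
back: M1=-5/4−3/8·-3986/1509=-261/1006
M: M0=0, M1=-261/1006, M2=-3986/1509, M3=3513/1006, M4=-501/1006, M5=0
seg 0: a=-4, c=M0/2=0, d=(M1−M0)/(6·1)=-87/2012, b=Δ0−h0·(2M0+M1)/6=6123/2012
seg 1: a=-1, c=M1/2=-261/2012, d=(M2−M1)/(6·3)=-7189/54324, b=Δ1−h1·(2M1+M2)/6=2931/1006
seg 2: a=3, c=M2/2=-1993/1509, d=(M3−M2)/(6·3)=18511/54324, b=Δ2−h2·(2M2+M3)/6=-2893/2012
seg 3: a=-4, c=M3/2=3513/2012, d=(M4−M3)/(6·2)=-669/2012, b=Δ3−h3·(2M3+M4)/6=-163/1006
seg 4: a=0, c=M4/2=-501/2012, d=(M5−M4)/(6·2)=167/4024, b=Δ4−h4·(2M4+M5)/6=2849/1006
t_q=13/4 → seg 1, τ=9/4; S=-1+2931/1006·τ+-261/2012·τ²+-7189/54324·τ³=436693/128768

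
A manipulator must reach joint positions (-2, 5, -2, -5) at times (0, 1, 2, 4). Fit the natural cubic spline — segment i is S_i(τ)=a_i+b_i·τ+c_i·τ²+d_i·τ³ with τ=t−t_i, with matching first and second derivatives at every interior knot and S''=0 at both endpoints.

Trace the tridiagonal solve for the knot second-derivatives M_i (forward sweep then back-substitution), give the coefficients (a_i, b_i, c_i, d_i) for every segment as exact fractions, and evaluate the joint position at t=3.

Δ: Δ0=7, Δ1=-7, Δ2=-3/2
row 1: diag=4, rhs=-84; c'=1/4, d'=-21
row 2: denom=6−1·1/4=23/4; d'=(33−1·-21)/(23/4)=216/23
back: M2=216/23
back: M1=-21−1/4·216/23=-537/23
M: M0=0, M1=-537/23, M2=216/23, M3=0
seg 0: a=-2, c=M0/2=0, d=(M1−M0)/(6·1)=-179/46, b=Δ0−h0·(2M0+M1)/6=501/46
seg 1: a=5, c=M1/2=-537/46, d=(M2−M1)/(6·1)=251/46, b=Δ1−h1·(2M1+M2)/6=-18/23
seg 2: a=-2, c=M2/2=108/23, d=(M3−M2)/(6·2)=-18/23, b=Δ2−h2·(2M2+M3)/6=-357/46
t_q=3 → seg 2, τ=1; S=-2+-357/46·τ+108/23·τ²+-18/23·τ³=-269/46

  seg 0: a=-2 b=501/46 c=0 d=-179/46
  seg 1: a=5 b=-18/23 c=-537/46 d=251/46
  seg 2: a=-2 b=-357/46 c=108/23 d=-18/23
S(3) = -269/46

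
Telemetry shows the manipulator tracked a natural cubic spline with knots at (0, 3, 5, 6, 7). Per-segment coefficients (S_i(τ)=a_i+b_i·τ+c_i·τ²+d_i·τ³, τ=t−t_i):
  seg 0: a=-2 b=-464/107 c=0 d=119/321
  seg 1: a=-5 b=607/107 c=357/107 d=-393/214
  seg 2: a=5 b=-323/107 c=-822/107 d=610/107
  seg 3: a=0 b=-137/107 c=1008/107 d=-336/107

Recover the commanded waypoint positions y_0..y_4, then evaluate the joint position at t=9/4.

y_0=-2 y_1=-5 y_2=5 y_3=0 y_4=5
S(9/4) = -51595/6848

y_0 = S_0(0) = a_0 = -2
y_1 = S_1(0) = a_1 = -5
y_2 = S_2(0) = a_2 = 5
y_3 = S_3(0) = a_3 = 0
y_4 = S_3(1) = 5
t_q=9/4 is in segment 0 (τ=9/4); S_0(τ)=-51595/6848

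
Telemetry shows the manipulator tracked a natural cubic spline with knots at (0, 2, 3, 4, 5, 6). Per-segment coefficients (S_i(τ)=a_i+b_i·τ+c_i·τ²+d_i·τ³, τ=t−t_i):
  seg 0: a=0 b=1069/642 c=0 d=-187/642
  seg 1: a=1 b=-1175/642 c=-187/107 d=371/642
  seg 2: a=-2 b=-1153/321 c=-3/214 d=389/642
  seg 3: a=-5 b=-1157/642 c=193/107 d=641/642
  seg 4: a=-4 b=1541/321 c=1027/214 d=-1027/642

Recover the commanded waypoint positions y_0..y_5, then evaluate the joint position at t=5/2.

y_0 = S_0(0) = a_0 = 0
y_1 = S_1(0) = a_1 = 1
y_2 = S_2(0) = a_2 = -2
y_3 = S_3(0) = a_3 = -5
y_4 = S_4(0) = a_4 = -4
y_5 = S_4(1) = 4
t_q=5/2 is in segment 1 (τ=1/2); S_1(τ)=-479/1712

y_0=0 y_1=1 y_2=-2 y_3=-5 y_4=-4 y_5=4
S(5/2) = -479/1712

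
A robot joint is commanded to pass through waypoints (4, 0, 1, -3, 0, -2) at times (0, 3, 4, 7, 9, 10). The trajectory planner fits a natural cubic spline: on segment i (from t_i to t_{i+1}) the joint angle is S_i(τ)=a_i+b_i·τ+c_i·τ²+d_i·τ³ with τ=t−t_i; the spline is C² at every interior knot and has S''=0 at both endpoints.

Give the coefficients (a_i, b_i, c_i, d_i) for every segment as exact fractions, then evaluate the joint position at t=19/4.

Δ: Δ0=-4/3, Δ1=1, Δ2=-4/3, Δ3=3/2, Δ4=-2
row 1: diag=8, rhs=14; c'=1/8, d'=7/4
row 2: denom=8−1·1/8=63/8; d'=(-14−1·7/4)/(63/8)=-2
row 3: denom=10−3·8/21=62/7; d'=(17−3·-2)/(62/7)=161/62
row 4: denom=6−2·7/31=172/31; d'=(-21−2·161/62)/(172/31)=-203/43
back: M4=-203/43
back: M3=161/62−7/31·-203/43=315/86
back: M2=-2−8/21·315/86=-146/43
back: M1=7/4−1/8·-146/43=187/86
M: M0=0, M1=187/86, M2=-146/43, M3=315/86, M4=-203/43, M5=0
seg 0: a=4, c=M0/2=0, d=(M1−M0)/(6·3)=187/1548, b=Δ0−h0·(2M0+M1)/6=-1249/516
seg 1: a=0, c=M1/2=187/172, d=(M2−M1)/(6·1)=-479/516, b=Δ1−h1·(2M1+M2)/6=217/258
seg 2: a=1, c=M2/2=-73/43, d=(M3−M2)/(6·3)=607/1548, b=Δ2−h2·(2M2+M3)/6=119/516
seg 3: a=-3, c=M3/2=315/172, d=(M4−M3)/(6·2)=-721/1032, b=Δ3−h3·(2M3+M4)/6=163/258
seg 4: a=0, c=M4/2=-203/86, d=(M5−M4)/(6·1)=203/258, b=Δ4−h4·(2M4+M5)/6=-55/129
t_q=19/4 → seg 2, τ=3/4; S=1+119/516·τ+-73/43·τ²+607/1548·τ³=4221/11008

  seg 0: a=4 b=-1249/516 c=0 d=187/1548
  seg 1: a=0 b=217/258 c=187/172 d=-479/516
  seg 2: a=1 b=119/516 c=-73/43 d=607/1548
  seg 3: a=-3 b=163/258 c=315/172 d=-721/1032
  seg 4: a=0 b=-55/129 c=-203/86 d=203/258
S(19/4) = 4221/11008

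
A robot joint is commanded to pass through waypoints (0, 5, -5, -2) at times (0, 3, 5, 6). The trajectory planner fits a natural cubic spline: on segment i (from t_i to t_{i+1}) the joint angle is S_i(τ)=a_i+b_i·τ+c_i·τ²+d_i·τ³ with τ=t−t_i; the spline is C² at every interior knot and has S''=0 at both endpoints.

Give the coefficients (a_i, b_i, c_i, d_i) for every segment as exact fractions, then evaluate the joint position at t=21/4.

  seg 0: a=0 b=14/3 c=0 d=-1/3
  seg 1: a=5 b=-13/3 c=-3 d=4/3
  seg 2: a=-5 b=-1/3 c=5 d=-5/3
S(21/4) = -307/64

Δ: Δ0=5/3, Δ1=-5, Δ2=3
row 1: diag=10, rhs=-40; c'=1/5, d'=-4
row 2: denom=6−2·1/5=28/5; d'=(48−2·-4)/(28/5)=10
back: M2=10
back: M1=-4−1/5·10=-6
M: M0=0, M1=-6, M2=10, M3=0
seg 0: a=0, c=M0/2=0, d=(M1−M0)/(6·3)=-1/3, b=Δ0−h0·(2M0+M1)/6=14/3
seg 1: a=5, c=M1/2=-3, d=(M2−M1)/(6·2)=4/3, b=Δ1−h1·(2M1+M2)/6=-13/3
seg 2: a=-5, c=M2/2=5, d=(M3−M2)/(6·1)=-5/3, b=Δ2−h2·(2M2+M3)/6=-1/3
t_q=21/4 → seg 2, τ=1/4; S=-5+-1/3·τ+5·τ²+-5/3·τ³=-307/64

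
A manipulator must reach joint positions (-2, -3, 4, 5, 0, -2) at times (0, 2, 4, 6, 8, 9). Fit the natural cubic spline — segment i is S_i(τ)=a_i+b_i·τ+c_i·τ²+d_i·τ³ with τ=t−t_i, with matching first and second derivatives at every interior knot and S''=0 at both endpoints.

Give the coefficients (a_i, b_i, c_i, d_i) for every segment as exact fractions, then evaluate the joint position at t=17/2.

Δ: Δ0=-1/2, Δ1=7/2, Δ2=1/2, Δ3=-5/2, Δ4=-2
row 1: diag=8, rhs=24; c'=1/4, d'=3
row 2: denom=8−2·1/4=15/2; d'=(-18−2·3)/(15/2)=-16/5
row 3: denom=8−2·4/15=112/15; d'=(-18−2·-16/5)/(112/15)=-87/56
row 4: denom=6−2·15/56=153/28; d'=(3−2·-87/56)/(153/28)=19/17
back: M4=19/17
back: M3=-87/56−15/56·19/17=-63/34
back: M2=-16/5−4/15·-63/34=-46/17
back: M1=3−1/4·-46/17=125/34
M: M0=0, M1=125/34, M2=-46/17, M3=-63/34, M4=19/17, M5=0
seg 0: a=-2, c=M0/2=0, d=(M1−M0)/(6·2)=125/408, b=Δ0−h0·(2M0+M1)/6=-88/51
seg 1: a=-3, c=M1/2=125/68, d=(M2−M1)/(6·2)=-217/408, b=Δ1−h1·(2M1+M2)/6=199/102
seg 2: a=4, c=M2/2=-23/17, d=(M3−M2)/(6·2)=29/408, b=Δ2−h2·(2M2+M3)/6=149/51
seg 3: a=5, c=M3/2=-63/68, d=(M4−M3)/(6·2)=101/408, b=Δ3−h3·(2M3+M4)/6=-167/102
seg 4: a=0, c=M4/2=19/34, d=(M5−M4)/(6·1)=-19/102, b=Δ4−h4·(2M4+M5)/6=-121/51
t_q=17/2 → seg 4, τ=1/2; S=0+-121/51·τ+19/34·τ²+-19/102·τ³=-291/272

  seg 0: a=-2 b=-88/51 c=0 d=125/408
  seg 1: a=-3 b=199/102 c=125/68 d=-217/408
  seg 2: a=4 b=149/51 c=-23/17 d=29/408
  seg 3: a=5 b=-167/102 c=-63/68 d=101/408
  seg 4: a=0 b=-121/51 c=19/34 d=-19/102
S(17/2) = -291/272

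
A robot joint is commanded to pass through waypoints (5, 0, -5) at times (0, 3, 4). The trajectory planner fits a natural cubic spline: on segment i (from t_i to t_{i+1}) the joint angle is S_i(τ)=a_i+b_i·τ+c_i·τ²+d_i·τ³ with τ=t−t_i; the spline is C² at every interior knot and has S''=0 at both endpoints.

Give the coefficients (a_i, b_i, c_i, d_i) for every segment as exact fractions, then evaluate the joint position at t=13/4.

  seg 0: a=5 b=-5/12 c=0 d=-5/36
  seg 1: a=0 b=-25/6 c=-5/4 d=5/12
S(13/4) = -285/256

Δ: Δ0=-5/3, Δ1=-5
row 1: diag=8, rhs=-20; c'=1/8, d'=-5/2
back: M1=-5/2
M: M0=0, M1=-5/2, M2=0
seg 0: a=5, c=M0/2=0, d=(M1−M0)/(6·3)=-5/36, b=Δ0−h0·(2M0+M1)/6=-5/12
seg 1: a=0, c=M1/2=-5/4, d=(M2−M1)/(6·1)=5/12, b=Δ1−h1·(2M1+M2)/6=-25/6
t_q=13/4 → seg 1, τ=1/4; S=0+-25/6·τ+-5/4·τ²+5/12·τ³=-285/256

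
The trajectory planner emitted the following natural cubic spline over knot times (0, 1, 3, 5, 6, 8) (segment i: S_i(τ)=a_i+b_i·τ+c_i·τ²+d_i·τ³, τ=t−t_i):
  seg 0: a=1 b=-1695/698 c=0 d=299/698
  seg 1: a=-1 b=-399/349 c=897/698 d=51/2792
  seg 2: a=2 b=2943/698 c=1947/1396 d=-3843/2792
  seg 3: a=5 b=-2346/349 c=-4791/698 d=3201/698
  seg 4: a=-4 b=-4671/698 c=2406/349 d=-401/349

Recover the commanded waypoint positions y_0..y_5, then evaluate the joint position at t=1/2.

y_0 = S_0(0) = a_0 = 1
y_1 = S_1(0) = a_1 = -1
y_2 = S_2(0) = a_2 = 2
y_3 = S_3(0) = a_3 = 5
y_4 = S_4(0) = a_4 = -4
y_5 = S_4(2) = 1
t_q=1/2 is in segment 0 (τ=1/2); S_0(τ)=-897/5584

y_0=1 y_1=-1 y_2=2 y_3=5 y_4=-4 y_5=1
S(1/2) = -897/5584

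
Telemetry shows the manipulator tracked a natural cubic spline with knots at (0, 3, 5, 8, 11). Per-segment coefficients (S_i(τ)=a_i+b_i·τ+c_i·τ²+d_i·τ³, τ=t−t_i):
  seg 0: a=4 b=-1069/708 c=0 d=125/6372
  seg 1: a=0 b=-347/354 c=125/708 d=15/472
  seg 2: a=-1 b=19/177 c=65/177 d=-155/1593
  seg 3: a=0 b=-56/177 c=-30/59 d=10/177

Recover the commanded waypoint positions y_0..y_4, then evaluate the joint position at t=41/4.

y_0 = S_0(0) = a_0 = 4
y_1 = S_1(0) = a_1 = 0
y_2 = S_2(0) = a_2 = -1
y_3 = S_3(0) = a_3 = 0
y_4 = S_3(3) = -4
t_q=41/4 is in segment 3 (τ=9/4); S_3(τ)=-4989/1888

y_0=4 y_1=0 y_2=-1 y_3=0 y_4=-4
S(41/4) = -4989/1888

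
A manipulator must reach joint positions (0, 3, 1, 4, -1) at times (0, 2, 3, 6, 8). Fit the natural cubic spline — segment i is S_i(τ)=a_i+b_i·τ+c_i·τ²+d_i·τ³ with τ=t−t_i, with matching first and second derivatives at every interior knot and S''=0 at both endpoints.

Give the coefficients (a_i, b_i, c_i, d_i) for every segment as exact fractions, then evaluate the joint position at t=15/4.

  seg 0: a=0 b=601/208 c=0 d=-289/832
  seg 1: a=3 b=-133/104 c=-867/416 d=567/416
  seg 2: a=1 b=-565/416 c=417/208 d=-13/32
  seg 3: a=4 b=-31/104 c=-687/416 d=229/832
S(15/4) = 24965/26624

Δ: Δ0=3/2, Δ1=-2, Δ2=1, Δ3=-5/2
row 1: diag=6, rhs=-21; c'=1/6, d'=-7/2
row 2: denom=8−1·1/6=47/6; d'=(18−1·-7/2)/(47/6)=129/47
row 3: denom=10−3·18/47=416/47; d'=(-21−3·129/47)/(416/47)=-687/208
back: M3=-687/208
back: M2=129/47−18/47·-687/208=417/104
back: M1=-7/2−1/6·417/104=-867/208
M: M0=0, M1=-867/208, M2=417/104, M3=-687/208, M4=0
seg 0: a=0, c=M0/2=0, d=(M1−M0)/(6·2)=-289/832, b=Δ0−h0·(2M0+M1)/6=601/208
seg 1: a=3, c=M1/2=-867/416, d=(M2−M1)/(6·1)=567/416, b=Δ1−h1·(2M1+M2)/6=-133/104
seg 2: a=1, c=M2/2=417/208, d=(M3−M2)/(6·3)=-13/32, b=Δ2−h2·(2M2+M3)/6=-565/416
seg 3: a=4, c=M3/2=-687/416, d=(M4−M3)/(6·2)=229/832, b=Δ3−h3·(2M3+M4)/6=-31/104
t_q=15/4 → seg 2, τ=3/4; S=1+-565/416·τ+417/208·τ²+-13/32·τ³=24965/26624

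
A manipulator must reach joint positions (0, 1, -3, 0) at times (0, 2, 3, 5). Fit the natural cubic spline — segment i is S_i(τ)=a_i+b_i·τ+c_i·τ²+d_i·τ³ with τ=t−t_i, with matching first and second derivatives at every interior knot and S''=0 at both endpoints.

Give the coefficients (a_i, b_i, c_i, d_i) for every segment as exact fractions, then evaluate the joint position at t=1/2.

  seg 0: a=0 b=33/14 c=0 d=-13/28
  seg 1: a=1 b=-45/14 c=-39/14 d=2
  seg 2: a=-3 b=-39/14 c=45/14 d=-15/28
S(1/2) = 251/224

Δ: Δ0=1/2, Δ1=-4, Δ2=3/2
row 1: diag=6, rhs=-27; c'=1/6, d'=-9/2
row 2: denom=6−1·1/6=35/6; d'=(33−1·-9/2)/(35/6)=45/7
back: M2=45/7
back: M1=-9/2−1/6·45/7=-39/7
M: M0=0, M1=-39/7, M2=45/7, M3=0
seg 0: a=0, c=M0/2=0, d=(M1−M0)/(6·2)=-13/28, b=Δ0−h0·(2M0+M1)/6=33/14
seg 1: a=1, c=M1/2=-39/14, d=(M2−M1)/(6·1)=2, b=Δ1−h1·(2M1+M2)/6=-45/14
seg 2: a=-3, c=M2/2=45/14, d=(M3−M2)/(6·2)=-15/28, b=Δ2−h2·(2M2+M3)/6=-39/14
t_q=1/2 → seg 0, τ=1/2; S=0+33/14·τ+0·τ²+-13/28·τ³=251/224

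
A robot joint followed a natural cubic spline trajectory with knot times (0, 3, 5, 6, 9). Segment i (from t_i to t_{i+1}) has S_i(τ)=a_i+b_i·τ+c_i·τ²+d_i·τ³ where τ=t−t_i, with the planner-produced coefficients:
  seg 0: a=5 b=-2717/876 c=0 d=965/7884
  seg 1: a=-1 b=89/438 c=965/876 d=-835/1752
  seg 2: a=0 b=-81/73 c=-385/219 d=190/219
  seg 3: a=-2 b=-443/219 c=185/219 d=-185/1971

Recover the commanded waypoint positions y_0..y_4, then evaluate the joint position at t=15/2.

y_0 = S_0(0) = a_0 = 5
y_1 = S_1(0) = a_1 = -1
y_2 = S_2(0) = a_2 = 0
y_3 = S_3(0) = a_3 = -2
y_4 = S_3(3) = -3
t_q=15/2 is in segment 3 (τ=3/2); S_3(τ)=-2015/584

y_0=5 y_1=-1 y_2=0 y_3=-2 y_4=-3
S(15/2) = -2015/584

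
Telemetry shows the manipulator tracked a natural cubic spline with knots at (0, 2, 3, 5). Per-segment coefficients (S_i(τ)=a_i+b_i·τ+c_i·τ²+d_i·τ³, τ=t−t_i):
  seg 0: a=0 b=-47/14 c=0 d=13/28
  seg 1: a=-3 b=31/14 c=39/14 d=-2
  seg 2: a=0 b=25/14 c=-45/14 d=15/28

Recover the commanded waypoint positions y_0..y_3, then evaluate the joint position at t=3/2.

y_0=0 y_1=-3 y_2=0 y_3=-5
S(3/2) = -111/32

y_0 = S_0(0) = a_0 = 0
y_1 = S_1(0) = a_1 = -3
y_2 = S_2(0) = a_2 = 0
y_3 = S_2(2) = -5
t_q=3/2 is in segment 0 (τ=3/2); S_0(τ)=-111/32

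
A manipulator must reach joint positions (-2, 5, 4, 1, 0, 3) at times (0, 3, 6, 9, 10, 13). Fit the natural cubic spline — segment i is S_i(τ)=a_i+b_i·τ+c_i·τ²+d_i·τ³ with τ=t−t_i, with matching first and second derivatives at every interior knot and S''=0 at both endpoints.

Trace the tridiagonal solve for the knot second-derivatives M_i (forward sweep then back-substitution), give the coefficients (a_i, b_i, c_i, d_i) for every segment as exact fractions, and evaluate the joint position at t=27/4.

  seg 0: a=-2 b=851/283 c=0 d=-572/7641
  seg 1: a=5 b=279/283 c=-572/849 d=596/7641
  seg 2: a=4 b=-269/283 c=8/283 d=-38/2547
  seg 3: a=1 b=-335/283 c=-30/283 d=82/283
  seg 4: a=0 b=-149/283 c=216/283 d=-24/283
S(27/4) = 29855/9056

Δ: Δ0=7/3, Δ1=-1/3, Δ2=-1, Δ3=-1, Δ4=1
row 1: diag=12, rhs=-16; c'=1/4, d'=-4/3
row 2: denom=12−3·1/4=45/4; d'=(-4−3·-4/3)/(45/4)=0
row 3: denom=8−3·4/15=36/5; d'=(0−3·0)/(36/5)=0
row 4: denom=8−1·5/36=283/36; d'=(12−1·0)/(283/36)=432/283
back: M4=432/283
back: M3=0−5/36·432/283=-60/283
back: M2=0−4/15·-60/283=16/283
back: M1=-4/3−1/4·16/283=-1144/849
M: M0=0, M1=-1144/849, M2=16/283, M3=-60/283, M4=432/283, M5=0
seg 0: a=-2, c=M0/2=0, d=(M1−M0)/(6·3)=-572/7641, b=Δ0−h0·(2M0+M1)/6=851/283
seg 1: a=5, c=M1/2=-572/849, d=(M2−M1)/(6·3)=596/7641, b=Δ1−h1·(2M1+M2)/6=279/283
seg 2: a=4, c=M2/2=8/283, d=(M3−M2)/(6·3)=-38/2547, b=Δ2−h2·(2M2+M3)/6=-269/283
seg 3: a=1, c=M3/2=-30/283, d=(M4−M3)/(6·1)=82/283, b=Δ3−h3·(2M3+M4)/6=-335/283
seg 4: a=0, c=M4/2=216/283, d=(M5−M4)/(6·3)=-24/283, b=Δ4−h4·(2M4+M5)/6=-149/283
t_q=27/4 → seg 2, τ=3/4; S=4+-269/283·τ+8/283·τ²+-38/2547·τ³=29855/9056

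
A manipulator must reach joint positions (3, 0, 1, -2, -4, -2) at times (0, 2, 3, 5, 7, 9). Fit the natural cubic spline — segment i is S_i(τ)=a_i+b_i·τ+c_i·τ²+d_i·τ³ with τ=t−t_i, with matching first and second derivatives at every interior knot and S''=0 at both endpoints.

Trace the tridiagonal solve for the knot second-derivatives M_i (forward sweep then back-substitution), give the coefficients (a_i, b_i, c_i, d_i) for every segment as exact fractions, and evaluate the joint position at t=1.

Δ: Δ0=-3/2, Δ1=1, Δ2=-3/2, Δ3=-1, Δ4=1
row 1: diag=6, rhs=15; c'=1/6, d'=5/2
row 2: denom=6−1·1/6=35/6; d'=(-15−1·5/2)/(35/6)=-3
row 3: denom=8−2·12/35=256/35; d'=(3−2·-3)/(256/35)=315/256
row 4: denom=8−2·35/128=477/64; d'=(12−2·315/256)/(477/64)=407/318
back: M4=407/318
back: M3=315/256−35/128·407/318=140/159
back: M2=-3−12/35·140/159=-175/53
back: M1=5/2−1/6·-175/53=485/159
M: M0=0, M1=485/159, M2=-175/53, M3=140/159, M4=407/318, M5=0
seg 0: a=3, c=M0/2=0, d=(M1−M0)/(6·2)=485/1908, b=Δ0−h0·(2M0+M1)/6=-2401/954
seg 1: a=0, c=M1/2=485/318, d=(M2−M1)/(6·1)=-505/477, b=Δ1−h1·(2M1+M2)/6=509/954
seg 2: a=1, c=M2/2=-175/106, d=(M3−M2)/(6·2)=665/1908, b=Δ2−h2·(2M2+M3)/6=389/954
seg 3: a=-2, c=M3/2=70/159, d=(M4−M3)/(6·2)=127/3816, b=Δ3−h3·(2M3+M4)/6=-1921/954
seg 4: a=-4, c=M4/2=407/636, d=(M5−M4)/(6·2)=-407/3816, b=Δ4−h4·(2M4+M5)/6=70/477
t_q=1 → seg 0, τ=1; S=3+-2401/954·τ+0·τ²+485/1908·τ³=469/636

  seg 0: a=3 b=-2401/954 c=0 d=485/1908
  seg 1: a=0 b=509/954 c=485/318 d=-505/477
  seg 2: a=1 b=389/954 c=-175/106 d=665/1908
  seg 3: a=-2 b=-1921/954 c=70/159 d=127/3816
  seg 4: a=-4 b=70/477 c=407/636 d=-407/3816
S(1) = 469/636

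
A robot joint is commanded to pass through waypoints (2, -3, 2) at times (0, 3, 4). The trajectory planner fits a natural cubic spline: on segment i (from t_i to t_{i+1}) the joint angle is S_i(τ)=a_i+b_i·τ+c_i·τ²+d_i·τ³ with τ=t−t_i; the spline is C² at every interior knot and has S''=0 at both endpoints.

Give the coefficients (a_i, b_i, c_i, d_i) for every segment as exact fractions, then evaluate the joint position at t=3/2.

Δ: Δ0=-5/3, Δ1=5
row 1: diag=8, rhs=40; c'=1/8, d'=5
back: M1=5
M: M0=0, M1=5, M2=0
seg 0: a=2, c=M0/2=0, d=(M1−M0)/(6·3)=5/18, b=Δ0−h0·(2M0+M1)/6=-25/6
seg 1: a=-3, c=M1/2=5/2, d=(M2−M1)/(6·1)=-5/6, b=Δ1−h1·(2M1+M2)/6=10/3
t_q=3/2 → seg 0, τ=3/2; S=2+-25/6·τ+0·τ²+5/18·τ³=-53/16

  seg 0: a=2 b=-25/6 c=0 d=5/18
  seg 1: a=-3 b=10/3 c=5/2 d=-5/6
S(3/2) = -53/16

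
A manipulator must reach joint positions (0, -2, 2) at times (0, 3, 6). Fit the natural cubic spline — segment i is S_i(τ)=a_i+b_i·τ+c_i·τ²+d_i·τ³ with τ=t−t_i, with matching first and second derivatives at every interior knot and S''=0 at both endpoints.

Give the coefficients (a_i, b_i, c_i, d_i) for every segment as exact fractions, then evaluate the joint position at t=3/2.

Δ: Δ0=-2/3, Δ1=4/3
row 1: diag=12, rhs=12; c'=1/4, d'=1
back: M1=1
M: M0=0, M1=1, M2=0
seg 0: a=0, c=M0/2=0, d=(M1−M0)/(6·3)=1/18, b=Δ0−h0·(2M0+M1)/6=-7/6
seg 1: a=-2, c=M1/2=1/2, d=(M2−M1)/(6·3)=-1/18, b=Δ1−h1·(2M1+M2)/6=1/3
t_q=3/2 → seg 0, τ=3/2; S=0+-7/6·τ+0·τ²+1/18·τ³=-25/16

  seg 0: a=0 b=-7/6 c=0 d=1/18
  seg 1: a=-2 b=1/3 c=1/2 d=-1/18
S(3/2) = -25/16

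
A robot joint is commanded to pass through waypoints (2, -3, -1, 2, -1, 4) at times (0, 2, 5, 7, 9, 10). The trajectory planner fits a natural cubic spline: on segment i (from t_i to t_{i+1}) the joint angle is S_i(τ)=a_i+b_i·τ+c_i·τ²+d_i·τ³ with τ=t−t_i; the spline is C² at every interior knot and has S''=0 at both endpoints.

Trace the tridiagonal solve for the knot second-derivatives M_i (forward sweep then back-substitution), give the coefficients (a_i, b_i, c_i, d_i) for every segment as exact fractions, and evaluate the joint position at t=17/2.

Δ: Δ0=-5/2, Δ1=2/3, Δ2=3/2, Δ3=-3/2, Δ4=5
row 1: diag=10, rhs=19; c'=3/10, d'=19/10
row 2: denom=10−3·3/10=91/10; d'=(5−3·19/10)/(91/10)=-1/13
row 3: denom=8−2·20/91=688/91; d'=(-18−2·-1/13)/(688/91)=-203/86
row 4: denom=6−2·91/344=941/172; d'=(39−2·-203/86)/(941/172)=7520/941
back: M4=7520/941
back: M3=-203/86−91/344·7520/941=-8421/1882
back: M2=-1/13−20/91·-8421/1882=853/941
back: M1=19/10−3/10·853/941=1532/941
M: M0=0, M1=1532/941, M2=853/941, M3=-8421/1882, M4=7520/941, M5=0
seg 0: a=2, c=M0/2=0, d=(M1−M0)/(6·2)=383/2823, b=Δ0−h0·(2M0+M1)/6=-17179/5646
seg 1: a=-3, c=M1/2=766/941, d=(M2−M1)/(6·3)=-679/16938, b=Δ1−h1·(2M1+M2)/6=-7987/5646
seg 2: a=-1, c=M2/2=853/1882, d=(M3−M2)/(6·2)=-10127/22584, b=Δ2−h2·(2M2+M3)/6=6739/2823
seg 3: a=2, c=M3/2=-8421/3764, d=(M4−M3)/(6·2)=23461/22584, b=Δ3−h3·(2M3+M4)/6=-6667/5646
seg 4: a=-1, c=M4/2=3760/941, d=(M5−M4)/(6·1)=-3760/2823, b=Δ4−h4·(2M4+M5)/6=6595/2823
t_q=17/2 → seg 3, τ=3/2; S=2+-6667/5646·τ+-8421/3764·τ²+23461/22584·τ³=-78231/60224

  seg 0: a=2 b=-17179/5646 c=0 d=383/2823
  seg 1: a=-3 b=-7987/5646 c=766/941 d=-679/16938
  seg 2: a=-1 b=6739/2823 c=853/1882 d=-10127/22584
  seg 3: a=2 b=-6667/5646 c=-8421/3764 d=23461/22584
  seg 4: a=-1 b=6595/2823 c=3760/941 d=-3760/2823
S(17/2) = -78231/60224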